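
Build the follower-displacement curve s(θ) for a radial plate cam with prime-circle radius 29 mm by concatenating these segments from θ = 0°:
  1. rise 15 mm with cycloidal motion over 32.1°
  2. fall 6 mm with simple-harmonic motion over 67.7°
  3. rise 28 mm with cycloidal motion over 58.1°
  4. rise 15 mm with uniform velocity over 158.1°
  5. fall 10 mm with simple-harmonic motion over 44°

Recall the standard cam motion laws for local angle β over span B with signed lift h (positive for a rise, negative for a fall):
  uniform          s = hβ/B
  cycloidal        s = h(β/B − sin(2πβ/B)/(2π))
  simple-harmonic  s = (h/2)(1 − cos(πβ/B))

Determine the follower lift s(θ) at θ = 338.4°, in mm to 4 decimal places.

seg 1 [0°–32.1°] cycloidal, h=15: full span → s += 15 → s = 15.0000
seg 2 [32.1°–99.8°] simple-harmonic, h=-6: full span → s += -6 → s = 9.0000
seg 3 [99.8°–157.9°] cycloidal, h=28: full span → s += 28 → s = 37.0000
seg 4 [157.9°–316°] uniform, h=15: full span → s += 15 → s = 52.0000
seg 5 [316°–360°] simple-harmonic, h=-10: θ=338.4° here. β=22.4, B=44. -10/2·(1 − cos(π·0.5091)) = -5.1428 → s = 46.8572

46.8572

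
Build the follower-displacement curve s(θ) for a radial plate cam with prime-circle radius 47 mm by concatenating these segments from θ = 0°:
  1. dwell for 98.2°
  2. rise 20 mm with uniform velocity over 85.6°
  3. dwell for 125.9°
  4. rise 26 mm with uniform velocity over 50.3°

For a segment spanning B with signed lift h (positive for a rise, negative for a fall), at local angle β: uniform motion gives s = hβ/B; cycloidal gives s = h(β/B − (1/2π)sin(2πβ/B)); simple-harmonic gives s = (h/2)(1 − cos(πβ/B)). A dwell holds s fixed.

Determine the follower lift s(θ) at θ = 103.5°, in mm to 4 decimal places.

seg 1 [0°–98.2°] dwell: s stays 0.0000
seg 2 [98.2°–183.8°] uniform, h=20: θ=103.5° here. β=5.3, B=85.6. 20·5.3/85.6 = 1.2383 → s = 1.2383

1.2383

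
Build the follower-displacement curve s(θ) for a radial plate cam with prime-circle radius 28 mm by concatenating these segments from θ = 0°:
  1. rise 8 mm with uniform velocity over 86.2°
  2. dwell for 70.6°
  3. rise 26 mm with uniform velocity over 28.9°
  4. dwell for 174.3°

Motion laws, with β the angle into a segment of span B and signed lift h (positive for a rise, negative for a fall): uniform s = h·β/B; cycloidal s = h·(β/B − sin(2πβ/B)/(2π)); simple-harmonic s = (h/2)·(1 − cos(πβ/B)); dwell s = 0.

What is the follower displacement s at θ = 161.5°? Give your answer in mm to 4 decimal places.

seg 1 [0°–86.2°] uniform, h=8: full span → s += 8 → s = 8.0000
seg 2 [86.2°–156.8°] dwell: s stays 8.0000
seg 3 [156.8°–185.7°] uniform, h=26: θ=161.5° here. β=4.7, B=28.9. 26·4.7/28.9 = 4.2284 → s = 12.2284

12.2284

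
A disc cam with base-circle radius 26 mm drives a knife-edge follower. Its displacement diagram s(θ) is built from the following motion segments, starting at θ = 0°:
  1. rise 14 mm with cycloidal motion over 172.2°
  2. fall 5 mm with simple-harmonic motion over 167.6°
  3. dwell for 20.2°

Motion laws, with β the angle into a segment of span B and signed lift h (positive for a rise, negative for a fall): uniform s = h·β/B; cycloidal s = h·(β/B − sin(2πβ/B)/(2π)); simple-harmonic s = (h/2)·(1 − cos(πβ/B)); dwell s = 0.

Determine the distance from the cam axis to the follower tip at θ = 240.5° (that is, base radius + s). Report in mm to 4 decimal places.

seg 1 [0°–172.2°] cycloidal, h=14: full span → s += 14 → s = 14.0000
seg 2 [172.2°–339.8°] simple-harmonic, h=-5: θ=240.5° here. β=68.3, B=167.6. -5/2·(1 − cos(π·0.4075)) = -1.7838 → s = 12.2162
radial distance = base radius + s = 26 + 12.2162 = 38.2162

38.2162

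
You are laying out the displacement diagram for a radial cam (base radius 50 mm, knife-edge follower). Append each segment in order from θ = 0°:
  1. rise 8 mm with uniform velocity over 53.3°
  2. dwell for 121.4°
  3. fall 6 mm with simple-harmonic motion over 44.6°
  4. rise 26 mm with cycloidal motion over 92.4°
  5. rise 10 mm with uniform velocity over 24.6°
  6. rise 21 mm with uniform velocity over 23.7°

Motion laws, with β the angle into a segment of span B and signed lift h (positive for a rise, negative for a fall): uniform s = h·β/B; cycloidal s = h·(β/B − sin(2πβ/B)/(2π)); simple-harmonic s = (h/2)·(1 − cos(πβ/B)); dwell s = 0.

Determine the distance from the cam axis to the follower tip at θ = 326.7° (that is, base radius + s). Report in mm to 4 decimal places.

seg 1 [0°–53.3°] uniform, h=8: full span → s += 8 → s = 8.0000
seg 2 [53.3°–174.7°] dwell: s stays 8.0000
seg 3 [174.7°–219.3°] simple-harmonic, h=-6: full span → s += -6 → s = 2.0000
seg 4 [219.3°–311.7°] cycloidal, h=26: full span → s += 26 → s = 28.0000
seg 5 [311.7°–336.3°] uniform, h=10: θ=326.7° here. β=15, B=24.6. 10·15/24.6 = 6.0976 → s = 34.0976
radial distance = base radius + s = 50 + 34.0976 = 84.0976

84.0976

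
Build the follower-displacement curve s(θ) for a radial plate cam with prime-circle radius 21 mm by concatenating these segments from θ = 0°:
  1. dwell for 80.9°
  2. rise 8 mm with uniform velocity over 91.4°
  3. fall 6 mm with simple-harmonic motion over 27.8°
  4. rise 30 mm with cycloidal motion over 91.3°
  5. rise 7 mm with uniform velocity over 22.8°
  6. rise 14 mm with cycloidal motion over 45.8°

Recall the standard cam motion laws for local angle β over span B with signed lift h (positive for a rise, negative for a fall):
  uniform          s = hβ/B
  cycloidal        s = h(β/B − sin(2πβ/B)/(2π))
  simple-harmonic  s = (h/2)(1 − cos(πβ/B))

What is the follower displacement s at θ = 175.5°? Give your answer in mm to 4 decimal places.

seg 1 [0°–80.9°] dwell: s stays 0.0000
seg 2 [80.9°–172.3°] uniform, h=8: full span → s += 8 → s = 8.0000
seg 3 [172.3°–200.1°] simple-harmonic, h=-6: θ=175.5° here. β=3.2, B=27.8. -6/2·(1 − cos(π·0.1151)) = -0.1940 → s = 7.8060

7.8060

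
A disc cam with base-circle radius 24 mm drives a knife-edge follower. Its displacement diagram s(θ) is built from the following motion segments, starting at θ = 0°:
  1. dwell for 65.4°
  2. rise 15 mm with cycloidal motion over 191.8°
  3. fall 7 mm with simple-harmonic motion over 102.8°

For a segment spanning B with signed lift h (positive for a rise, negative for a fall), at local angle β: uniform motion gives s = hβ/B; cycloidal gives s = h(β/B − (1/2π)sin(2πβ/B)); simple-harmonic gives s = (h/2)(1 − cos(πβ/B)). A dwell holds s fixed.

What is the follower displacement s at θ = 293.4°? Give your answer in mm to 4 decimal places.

seg 1 [0°–65.4°] dwell: s stays 0.0000
seg 2 [65.4°–257.2°] cycloidal, h=15: full span → s += 15 → s = 15.0000
seg 3 [257.2°–360°] simple-harmonic, h=-7: θ=293.4° here. β=36.2, B=102.8. -7/2·(1 − cos(π·0.3521)) = -1.9320 → s = 13.0680

13.0680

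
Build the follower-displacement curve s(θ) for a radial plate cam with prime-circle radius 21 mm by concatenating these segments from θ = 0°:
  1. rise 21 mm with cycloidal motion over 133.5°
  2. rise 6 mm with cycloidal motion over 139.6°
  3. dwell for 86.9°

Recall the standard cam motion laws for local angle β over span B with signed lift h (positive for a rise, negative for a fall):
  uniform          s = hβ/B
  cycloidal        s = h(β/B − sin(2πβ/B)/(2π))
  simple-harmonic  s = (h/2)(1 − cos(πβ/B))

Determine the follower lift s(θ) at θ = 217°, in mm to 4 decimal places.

seg 1 [0°–133.5°] cycloidal, h=21: full span → s += 21 → s = 21.0000
seg 2 [133.5°–273.1°] cycloidal, h=6: θ=217° here. β=83.5, B=139.6. 6·(0.5981 − sin(2π·0.5981)/(2π)) = 4.1410 → s = 25.1410

25.1410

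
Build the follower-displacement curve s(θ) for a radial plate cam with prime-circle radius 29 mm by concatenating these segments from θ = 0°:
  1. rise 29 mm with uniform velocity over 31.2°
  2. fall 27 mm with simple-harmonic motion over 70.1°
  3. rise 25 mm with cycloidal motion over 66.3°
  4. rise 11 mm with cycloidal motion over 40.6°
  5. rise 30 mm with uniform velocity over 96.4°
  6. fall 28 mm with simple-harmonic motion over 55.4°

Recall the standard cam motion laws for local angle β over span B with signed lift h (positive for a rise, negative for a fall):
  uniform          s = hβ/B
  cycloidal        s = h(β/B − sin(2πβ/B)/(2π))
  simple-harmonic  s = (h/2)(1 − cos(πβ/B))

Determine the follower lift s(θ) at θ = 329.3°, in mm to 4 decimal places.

seg 1 [0°–31.2°] uniform, h=29: full span → s += 29 → s = 29.0000
seg 2 [31.2°–101.3°] simple-harmonic, h=-27: full span → s += -27 → s = 2.0000
seg 3 [101.3°–167.6°] cycloidal, h=25: full span → s += 25 → s = 27.0000
seg 4 [167.6°–208.2°] cycloidal, h=11: full span → s += 11 → s = 38.0000
seg 5 [208.2°–304.6°] uniform, h=30: full span → s += 30 → s = 68.0000
seg 6 [304.6°–360°] simple-harmonic, h=-28: θ=329.3° here. β=24.7, B=55.4. -28/2·(1 − cos(π·0.4458)) = -11.6298 → s = 56.3702

56.3702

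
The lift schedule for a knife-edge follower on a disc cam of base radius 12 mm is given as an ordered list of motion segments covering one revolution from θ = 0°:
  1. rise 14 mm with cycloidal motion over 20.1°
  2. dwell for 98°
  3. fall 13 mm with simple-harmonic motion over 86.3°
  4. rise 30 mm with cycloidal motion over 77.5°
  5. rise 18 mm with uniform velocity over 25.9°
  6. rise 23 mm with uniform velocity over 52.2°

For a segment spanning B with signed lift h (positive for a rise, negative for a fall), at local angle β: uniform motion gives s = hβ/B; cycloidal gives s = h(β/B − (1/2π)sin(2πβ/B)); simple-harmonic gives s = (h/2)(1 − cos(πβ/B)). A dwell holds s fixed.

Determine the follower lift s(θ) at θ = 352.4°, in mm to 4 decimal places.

seg 1 [0°–20.1°] cycloidal, h=14: full span → s += 14 → s = 14.0000
seg 2 [20.1°–118.1°] dwell: s stays 14.0000
seg 3 [118.1°–204.4°] simple-harmonic, h=-13: full span → s += -13 → s = 1.0000
seg 4 [204.4°–281.9°] cycloidal, h=30: full span → s += 30 → s = 31.0000
seg 5 [281.9°–307.8°] uniform, h=18: full span → s += 18 → s = 49.0000
seg 6 [307.8°–360°] uniform, h=23: θ=352.4° here. β=44.6, B=52.2. 23·44.6/52.2 = 19.6513 → s = 68.6513

68.6513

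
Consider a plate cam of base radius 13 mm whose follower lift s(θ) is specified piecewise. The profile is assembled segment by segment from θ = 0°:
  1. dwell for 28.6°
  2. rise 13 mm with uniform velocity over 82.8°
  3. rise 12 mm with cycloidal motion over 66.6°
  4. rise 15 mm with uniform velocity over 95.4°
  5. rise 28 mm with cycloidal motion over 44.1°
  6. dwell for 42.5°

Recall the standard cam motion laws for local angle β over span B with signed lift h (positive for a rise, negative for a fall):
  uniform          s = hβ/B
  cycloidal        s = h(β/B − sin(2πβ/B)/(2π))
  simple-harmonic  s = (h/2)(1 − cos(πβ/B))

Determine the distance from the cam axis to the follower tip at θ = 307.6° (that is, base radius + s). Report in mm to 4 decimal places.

seg 1 [0°–28.6°] dwell: s stays 0.0000
seg 2 [28.6°–111.4°] uniform, h=13: full span → s += 13 → s = 13.0000
seg 3 [111.4°–178°] cycloidal, h=12: full span → s += 12 → s = 25.0000
seg 4 [178°–273.4°] uniform, h=15: full span → s += 15 → s = 40.0000
seg 5 [273.4°–317.5°] cycloidal, h=28: θ=307.6° here. β=34.2, B=44.1. 28·(0.7755 − sin(2π·0.7755)/(2π)) = 26.1135 → s = 66.1135
radial distance = base radius + s = 13 + 66.1135 = 79.1135

79.1135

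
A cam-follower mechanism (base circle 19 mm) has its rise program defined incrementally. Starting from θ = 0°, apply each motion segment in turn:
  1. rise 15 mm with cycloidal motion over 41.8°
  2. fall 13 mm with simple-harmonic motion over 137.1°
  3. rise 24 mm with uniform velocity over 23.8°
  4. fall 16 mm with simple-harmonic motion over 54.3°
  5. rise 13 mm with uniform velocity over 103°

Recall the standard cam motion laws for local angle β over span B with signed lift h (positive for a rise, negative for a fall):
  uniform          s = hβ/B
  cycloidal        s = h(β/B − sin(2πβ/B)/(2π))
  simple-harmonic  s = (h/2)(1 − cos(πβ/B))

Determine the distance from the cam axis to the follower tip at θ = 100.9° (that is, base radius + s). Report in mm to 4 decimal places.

seg 1 [0°–41.8°] cycloidal, h=15: full span → s += 15 → s = 15.0000
seg 2 [41.8°–178.9°] simple-harmonic, h=-13: θ=100.9° here. β=59.1, B=137.1. -13/2·(1 − cos(π·0.4311)) = -5.1034 → s = 9.8966
radial distance = base radius + s = 19 + 9.8966 = 28.8966

28.8966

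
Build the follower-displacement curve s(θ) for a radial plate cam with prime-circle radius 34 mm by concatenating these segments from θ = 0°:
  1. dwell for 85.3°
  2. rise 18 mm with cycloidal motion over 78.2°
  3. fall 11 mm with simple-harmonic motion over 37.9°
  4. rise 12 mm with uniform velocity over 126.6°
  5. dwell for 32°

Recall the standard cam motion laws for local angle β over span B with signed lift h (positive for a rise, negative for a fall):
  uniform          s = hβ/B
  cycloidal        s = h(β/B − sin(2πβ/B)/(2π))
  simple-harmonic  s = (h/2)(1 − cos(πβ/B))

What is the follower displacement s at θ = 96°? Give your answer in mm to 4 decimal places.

seg 1 [0°–85.3°] dwell: s stays 0.0000
seg 2 [85.3°–163.5°] cycloidal, h=18: θ=96° here. β=10.7, B=78.2. 18·(0.1368 − sin(2π·0.1368)/(2π)) = 0.2924 → s = 0.2924

0.2924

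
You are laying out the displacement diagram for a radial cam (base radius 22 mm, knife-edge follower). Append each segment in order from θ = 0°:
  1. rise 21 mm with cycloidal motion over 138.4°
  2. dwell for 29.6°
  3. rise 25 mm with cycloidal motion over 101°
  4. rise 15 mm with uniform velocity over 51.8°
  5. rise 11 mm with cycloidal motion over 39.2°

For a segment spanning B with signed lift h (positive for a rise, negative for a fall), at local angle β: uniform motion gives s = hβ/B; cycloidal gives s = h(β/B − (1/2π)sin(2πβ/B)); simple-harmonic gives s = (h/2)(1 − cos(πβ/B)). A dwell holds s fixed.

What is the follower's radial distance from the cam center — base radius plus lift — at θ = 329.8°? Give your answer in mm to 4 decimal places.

seg 1 [0°–138.4°] cycloidal, h=21: full span → s += 21 → s = 21.0000
seg 2 [138.4°–168°] dwell: s stays 21.0000
seg 3 [168°–269°] cycloidal, h=25: full span → s += 25 → s = 46.0000
seg 4 [269°–320.8°] uniform, h=15: full span → s += 15 → s = 61.0000
seg 5 [320.8°–360°] cycloidal, h=11: θ=329.8° here. β=9, B=39.2. 11·(0.2296 − sin(2π·0.2296)/(2π)) = 0.7892 → s = 61.7892
radial distance = base radius + s = 22 + 61.7892 = 83.7892

83.7892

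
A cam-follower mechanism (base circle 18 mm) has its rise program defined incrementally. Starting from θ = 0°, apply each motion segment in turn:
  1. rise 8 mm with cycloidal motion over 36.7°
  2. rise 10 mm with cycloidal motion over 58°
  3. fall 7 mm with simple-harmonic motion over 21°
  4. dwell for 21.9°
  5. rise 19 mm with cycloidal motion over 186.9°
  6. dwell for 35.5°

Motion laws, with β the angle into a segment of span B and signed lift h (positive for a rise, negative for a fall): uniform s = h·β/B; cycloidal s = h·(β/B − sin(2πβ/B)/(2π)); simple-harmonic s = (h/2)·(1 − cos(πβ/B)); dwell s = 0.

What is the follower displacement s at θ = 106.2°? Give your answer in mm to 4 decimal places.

seg 1 [0°–36.7°] cycloidal, h=8: full span → s += 8 → s = 8.0000
seg 2 [36.7°–94.7°] cycloidal, h=10: full span → s += 10 → s = 18.0000
seg 3 [94.7°–115.7°] simple-harmonic, h=-7: θ=106.2° here. β=11.5, B=21. -7/2·(1 − cos(π·0.5476)) = -4.0216 → s = 13.9784

13.9784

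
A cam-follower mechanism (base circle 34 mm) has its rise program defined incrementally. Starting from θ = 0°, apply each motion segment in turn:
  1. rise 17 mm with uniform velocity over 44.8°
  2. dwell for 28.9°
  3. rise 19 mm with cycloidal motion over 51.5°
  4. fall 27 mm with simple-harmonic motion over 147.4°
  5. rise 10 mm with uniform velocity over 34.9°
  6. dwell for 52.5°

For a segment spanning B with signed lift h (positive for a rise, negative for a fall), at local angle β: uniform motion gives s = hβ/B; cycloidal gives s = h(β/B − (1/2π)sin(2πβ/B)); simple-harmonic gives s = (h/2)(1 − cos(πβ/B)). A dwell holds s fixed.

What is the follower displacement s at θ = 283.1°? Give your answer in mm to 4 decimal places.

seg 1 [0°–44.8°] uniform, h=17: full span → s += 17 → s = 17.0000
seg 2 [44.8°–73.7°] dwell: s stays 17.0000
seg 3 [73.7°–125.2°] cycloidal, h=19: full span → s += 19 → s = 36.0000
seg 4 [125.2°–272.6°] simple-harmonic, h=-27: full span → s += -27 → s = 9.0000
seg 5 [272.6°–307.5°] uniform, h=10: θ=283.1° here. β=10.5, B=34.9. 10·10.5/34.9 = 3.0086 → s = 12.0086

12.0086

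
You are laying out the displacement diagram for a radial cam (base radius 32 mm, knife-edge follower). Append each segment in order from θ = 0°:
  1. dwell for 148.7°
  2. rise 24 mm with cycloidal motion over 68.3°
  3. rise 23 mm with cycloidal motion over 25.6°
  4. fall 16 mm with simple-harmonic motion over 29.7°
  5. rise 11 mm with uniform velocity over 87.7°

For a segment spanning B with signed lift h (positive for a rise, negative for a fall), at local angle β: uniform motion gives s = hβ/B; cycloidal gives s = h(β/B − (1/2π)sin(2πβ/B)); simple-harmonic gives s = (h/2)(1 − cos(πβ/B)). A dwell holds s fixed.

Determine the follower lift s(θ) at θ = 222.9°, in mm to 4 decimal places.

seg 1 [0°–148.7°] dwell: s stays 0.0000
seg 2 [148.7°–217°] cycloidal, h=24: full span → s += 24 → s = 24.0000
seg 3 [217°–242.6°] cycloidal, h=23: θ=222.9° here. β=5.9, B=25.6. 23·(0.2305 − sin(2π·0.2305)/(2π)) = 1.6677 → s = 25.6677

25.6677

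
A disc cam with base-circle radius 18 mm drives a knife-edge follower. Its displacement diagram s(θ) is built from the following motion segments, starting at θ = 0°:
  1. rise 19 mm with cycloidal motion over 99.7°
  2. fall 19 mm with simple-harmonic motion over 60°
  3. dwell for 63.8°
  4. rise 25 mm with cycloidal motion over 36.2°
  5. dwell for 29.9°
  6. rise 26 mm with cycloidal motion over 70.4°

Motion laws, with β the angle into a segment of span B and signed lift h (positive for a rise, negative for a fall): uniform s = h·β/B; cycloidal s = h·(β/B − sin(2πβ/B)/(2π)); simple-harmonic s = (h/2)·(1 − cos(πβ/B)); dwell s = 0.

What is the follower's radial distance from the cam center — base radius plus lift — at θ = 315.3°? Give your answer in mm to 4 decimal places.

seg 1 [0°–99.7°] cycloidal, h=19: full span → s += 19 → s = 19.0000
seg 2 [99.7°–159.7°] simple-harmonic, h=-19: full span → s += -19 → s = 0.0000
seg 3 [159.7°–223.5°] dwell: s stays 0.0000
seg 4 [223.5°–259.7°] cycloidal, h=25: full span → s += 25 → s = 25.0000
seg 5 [259.7°–289.6°] dwell: s stays 25.0000
seg 6 [289.6°–360°] cycloidal, h=26: θ=315.3° here. β=25.7, B=70.4. 26·(0.3651 − sin(2π·0.3651)/(2π)) = 6.3885 → s = 31.3885
radial distance = base radius + s = 18 + 31.3885 = 49.3885

49.3885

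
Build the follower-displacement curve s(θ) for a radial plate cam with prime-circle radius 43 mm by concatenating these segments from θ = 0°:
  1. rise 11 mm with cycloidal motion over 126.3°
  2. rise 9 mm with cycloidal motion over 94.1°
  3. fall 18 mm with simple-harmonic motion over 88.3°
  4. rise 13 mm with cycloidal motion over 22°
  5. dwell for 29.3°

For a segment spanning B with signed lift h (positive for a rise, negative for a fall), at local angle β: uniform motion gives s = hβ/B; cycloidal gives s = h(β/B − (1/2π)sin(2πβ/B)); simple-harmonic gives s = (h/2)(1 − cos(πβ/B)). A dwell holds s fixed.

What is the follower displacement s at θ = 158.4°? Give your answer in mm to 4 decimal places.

seg 1 [0°–126.3°] cycloidal, h=11: full span → s += 11 → s = 11.0000
seg 2 [126.3°–220.4°] cycloidal, h=9: θ=158.4° here. β=32.1, B=94.1. 9·(0.3411 − sin(2π·0.3411)/(2π)) = 1.8662 → s = 12.8662

12.8662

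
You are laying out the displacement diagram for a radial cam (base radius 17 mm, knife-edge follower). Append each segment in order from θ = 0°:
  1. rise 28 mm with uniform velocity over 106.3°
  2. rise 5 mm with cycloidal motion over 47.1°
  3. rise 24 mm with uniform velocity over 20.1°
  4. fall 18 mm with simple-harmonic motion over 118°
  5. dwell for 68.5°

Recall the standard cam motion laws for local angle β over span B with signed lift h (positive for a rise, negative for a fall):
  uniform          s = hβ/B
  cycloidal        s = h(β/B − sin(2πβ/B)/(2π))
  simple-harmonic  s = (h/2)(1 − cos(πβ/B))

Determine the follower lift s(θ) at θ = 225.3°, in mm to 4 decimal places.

seg 1 [0°–106.3°] uniform, h=28: full span → s += 28 → s = 28.0000
seg 2 [106.3°–153.4°] cycloidal, h=5: full span → s += 5 → s = 33.0000
seg 3 [153.4°–173.5°] uniform, h=24: full span → s += 24 → s = 57.0000
seg 4 [173.5°–291.5°] simple-harmonic, h=-18: θ=225.3° here. β=51.8, B=118. -18/2·(1 − cos(π·0.4390)) = -7.2853 → s = 49.7147

49.7147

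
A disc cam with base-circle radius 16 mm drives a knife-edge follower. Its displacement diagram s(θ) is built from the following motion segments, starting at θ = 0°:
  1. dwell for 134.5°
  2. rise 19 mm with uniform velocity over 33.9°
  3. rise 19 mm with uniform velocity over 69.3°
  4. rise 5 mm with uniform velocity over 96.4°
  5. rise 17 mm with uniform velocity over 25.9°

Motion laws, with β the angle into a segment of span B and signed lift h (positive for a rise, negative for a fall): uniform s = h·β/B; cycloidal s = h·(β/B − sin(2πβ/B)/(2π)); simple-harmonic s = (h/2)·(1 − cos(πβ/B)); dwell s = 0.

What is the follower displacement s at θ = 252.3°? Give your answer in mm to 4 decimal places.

seg 1 [0°–134.5°] dwell: s stays 0.0000
seg 2 [134.5°–168.4°] uniform, h=19: full span → s += 19 → s = 19.0000
seg 3 [168.4°–237.7°] uniform, h=19: full span → s += 19 → s = 38.0000
seg 4 [237.7°–334.1°] uniform, h=5: θ=252.3° here. β=14.6, B=96.4. 5·14.6/96.4 = 0.7573 → s = 38.7573

38.7573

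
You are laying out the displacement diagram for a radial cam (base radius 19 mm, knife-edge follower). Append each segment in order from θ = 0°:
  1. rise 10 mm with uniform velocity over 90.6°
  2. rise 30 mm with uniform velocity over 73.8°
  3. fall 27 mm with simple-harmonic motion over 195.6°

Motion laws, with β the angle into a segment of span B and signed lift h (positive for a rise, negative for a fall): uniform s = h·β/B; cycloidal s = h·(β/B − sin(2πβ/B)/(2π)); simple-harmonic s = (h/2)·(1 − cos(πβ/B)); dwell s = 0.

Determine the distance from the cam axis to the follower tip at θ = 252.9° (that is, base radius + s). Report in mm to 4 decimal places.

seg 1 [0°–90.6°] uniform, h=10: full span → s += 10 → s = 10.0000
seg 2 [90.6°–164.4°] uniform, h=30: full span → s += 30 → s = 40.0000
seg 3 [164.4°–360°] simple-harmonic, h=-27: θ=252.9° here. β=88.5, B=195.6. -27/2·(1 − cos(π·0.4525)) = -11.4910 → s = 28.5090
radial distance = base radius + s = 19 + 28.5090 = 47.5090

47.5090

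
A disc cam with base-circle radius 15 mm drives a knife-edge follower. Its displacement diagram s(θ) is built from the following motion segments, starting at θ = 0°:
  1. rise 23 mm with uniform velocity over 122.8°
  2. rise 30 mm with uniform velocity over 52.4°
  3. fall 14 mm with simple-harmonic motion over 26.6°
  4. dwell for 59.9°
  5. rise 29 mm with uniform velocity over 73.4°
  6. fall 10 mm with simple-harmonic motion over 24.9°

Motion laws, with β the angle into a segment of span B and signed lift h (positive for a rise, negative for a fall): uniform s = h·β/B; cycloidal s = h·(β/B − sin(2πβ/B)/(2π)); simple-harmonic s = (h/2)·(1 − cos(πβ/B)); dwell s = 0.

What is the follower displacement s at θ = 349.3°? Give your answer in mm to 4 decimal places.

seg 1 [0°–122.8°] uniform, h=23: full span → s += 23 → s = 23.0000
seg 2 [122.8°–175.2°] uniform, h=30: full span → s += 30 → s = 53.0000
seg 3 [175.2°–201.8°] simple-harmonic, h=-14: full span → s += -14 → s = 39.0000
seg 4 [201.8°–261.7°] dwell: s stays 39.0000
seg 5 [261.7°–335.1°] uniform, h=29: full span → s += 29 → s = 68.0000
seg 6 [335.1°–360°] simple-harmonic, h=-10: θ=349.3° here. β=14.2, B=24.9. -10/2·(1 − cos(π·0.5703)) = -6.0950 → s = 61.9050

61.9050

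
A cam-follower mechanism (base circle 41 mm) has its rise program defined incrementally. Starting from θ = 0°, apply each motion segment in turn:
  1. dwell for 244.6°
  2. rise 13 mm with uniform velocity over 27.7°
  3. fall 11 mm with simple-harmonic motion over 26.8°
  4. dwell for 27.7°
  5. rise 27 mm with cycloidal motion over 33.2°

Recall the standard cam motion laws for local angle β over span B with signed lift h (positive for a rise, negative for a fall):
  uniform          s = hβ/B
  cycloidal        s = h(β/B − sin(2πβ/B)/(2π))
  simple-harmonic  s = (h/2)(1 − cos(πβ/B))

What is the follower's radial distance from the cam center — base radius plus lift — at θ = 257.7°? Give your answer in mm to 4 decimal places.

seg 1 [0°–244.6°] dwell: s stays 0.0000
seg 2 [244.6°–272.3°] uniform, h=13: θ=257.7° here. β=13.1, B=27.7. 13·13.1/27.7 = 6.1480 → s = 6.1480
radial distance = base radius + s = 41 + 6.1480 = 47.1480

47.1480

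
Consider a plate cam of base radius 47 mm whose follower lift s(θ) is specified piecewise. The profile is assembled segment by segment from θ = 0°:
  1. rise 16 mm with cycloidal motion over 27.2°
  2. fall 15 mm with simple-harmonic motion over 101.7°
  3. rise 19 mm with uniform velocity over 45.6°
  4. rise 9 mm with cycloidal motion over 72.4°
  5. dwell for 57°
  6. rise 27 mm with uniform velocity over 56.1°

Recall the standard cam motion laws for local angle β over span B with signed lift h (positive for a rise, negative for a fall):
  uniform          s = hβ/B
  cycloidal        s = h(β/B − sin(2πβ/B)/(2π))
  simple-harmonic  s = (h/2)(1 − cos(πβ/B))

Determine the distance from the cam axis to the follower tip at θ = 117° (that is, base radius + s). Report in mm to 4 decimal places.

seg 1 [0°–27.2°] cycloidal, h=16: full span → s += 16 → s = 16.0000
seg 2 [27.2°–128.9°] simple-harmonic, h=-15: θ=117° here. β=89.8, B=101.7. -15/2·(1 − cos(π·0.8830)) = -14.4989 → s = 1.5011
radial distance = base radius + s = 47 + 1.5011 = 48.5011

48.5011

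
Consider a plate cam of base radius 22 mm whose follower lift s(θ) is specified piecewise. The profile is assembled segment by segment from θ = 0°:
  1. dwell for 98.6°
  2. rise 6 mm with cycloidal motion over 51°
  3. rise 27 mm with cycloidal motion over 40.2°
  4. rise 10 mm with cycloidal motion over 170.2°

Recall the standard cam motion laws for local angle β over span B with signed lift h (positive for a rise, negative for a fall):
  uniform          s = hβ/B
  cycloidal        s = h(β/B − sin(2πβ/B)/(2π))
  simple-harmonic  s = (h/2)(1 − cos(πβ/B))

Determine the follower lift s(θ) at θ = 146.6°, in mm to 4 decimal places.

seg 1 [0°–98.6°] dwell: s stays 0.0000
seg 2 [98.6°–149.6°] cycloidal, h=6: θ=146.6° here. β=48, B=51. 6·(0.9412 − sin(2π·0.9412)/(2π)) = 5.9920 → s = 5.9920

5.9920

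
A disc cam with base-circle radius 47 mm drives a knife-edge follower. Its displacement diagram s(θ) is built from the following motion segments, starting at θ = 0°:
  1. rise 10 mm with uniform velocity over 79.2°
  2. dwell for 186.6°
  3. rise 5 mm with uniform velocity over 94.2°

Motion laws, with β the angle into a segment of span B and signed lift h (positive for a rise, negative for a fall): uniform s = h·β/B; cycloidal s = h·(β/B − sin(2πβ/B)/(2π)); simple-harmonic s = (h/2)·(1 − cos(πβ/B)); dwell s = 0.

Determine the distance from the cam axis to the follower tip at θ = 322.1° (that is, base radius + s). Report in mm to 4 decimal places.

seg 1 [0°–79.2°] uniform, h=10: full span → s += 10 → s = 10.0000
seg 2 [79.2°–265.8°] dwell: s stays 10.0000
seg 3 [265.8°–360°] uniform, h=5: θ=322.1° here. β=56.3, B=94.2. 5·56.3/94.2 = 2.9883 → s = 12.9883
radial distance = base radius + s = 47 + 12.9883 = 59.9883

59.9883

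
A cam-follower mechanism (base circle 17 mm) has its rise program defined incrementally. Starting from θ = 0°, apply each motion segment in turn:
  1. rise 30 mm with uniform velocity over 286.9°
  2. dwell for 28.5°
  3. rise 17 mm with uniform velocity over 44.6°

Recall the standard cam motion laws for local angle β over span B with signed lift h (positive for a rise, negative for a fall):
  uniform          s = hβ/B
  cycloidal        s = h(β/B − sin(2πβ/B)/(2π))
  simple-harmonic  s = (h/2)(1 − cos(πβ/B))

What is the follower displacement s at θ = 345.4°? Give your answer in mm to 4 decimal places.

seg 1 [0°–286.9°] uniform, h=30: full span → s += 30 → s = 30.0000
seg 2 [286.9°–315.4°] dwell: s stays 30.0000
seg 3 [315.4°–360°] uniform, h=17: θ=345.4° here. β=30, B=44.6. 17·30/44.6 = 11.4350 → s = 41.4350

41.4350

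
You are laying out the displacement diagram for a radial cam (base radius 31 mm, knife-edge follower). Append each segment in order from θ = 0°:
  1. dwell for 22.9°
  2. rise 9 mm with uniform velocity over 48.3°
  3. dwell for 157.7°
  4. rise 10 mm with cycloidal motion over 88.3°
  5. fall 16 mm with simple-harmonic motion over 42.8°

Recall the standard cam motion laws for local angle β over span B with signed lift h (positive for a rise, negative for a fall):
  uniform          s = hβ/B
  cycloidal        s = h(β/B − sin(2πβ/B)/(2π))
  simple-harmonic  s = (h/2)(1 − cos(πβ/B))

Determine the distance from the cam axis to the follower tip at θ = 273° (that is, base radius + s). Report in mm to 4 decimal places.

seg 1 [0°–22.9°] dwell: s stays 0.0000
seg 2 [22.9°–71.2°] uniform, h=9: full span → s += 9 → s = 9.0000
seg 3 [71.2°–228.9°] dwell: s stays 9.0000
seg 4 [228.9°–317.2°] cycloidal, h=10: θ=273° here. β=44.1, B=88.3. 10·(0.4994 − sin(2π·0.4994)/(2π)) = 4.9887 → s = 13.9887
radial distance = base radius + s = 31 + 13.9887 = 44.9887

44.9887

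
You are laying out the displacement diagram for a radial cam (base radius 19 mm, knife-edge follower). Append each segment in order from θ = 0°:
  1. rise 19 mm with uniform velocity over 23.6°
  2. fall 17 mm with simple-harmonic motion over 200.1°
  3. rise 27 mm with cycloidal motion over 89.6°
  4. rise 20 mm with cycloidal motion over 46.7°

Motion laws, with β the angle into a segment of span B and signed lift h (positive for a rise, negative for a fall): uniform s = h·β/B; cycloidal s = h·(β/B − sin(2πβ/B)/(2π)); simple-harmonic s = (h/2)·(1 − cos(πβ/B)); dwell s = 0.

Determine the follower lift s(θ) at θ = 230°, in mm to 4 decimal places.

seg 1 [0°–23.6°] uniform, h=19: full span → s += 19 → s = 19.0000
seg 2 [23.6°–223.7°] simple-harmonic, h=-17: full span → s += -17 → s = 2.0000
seg 3 [223.7°–313.3°] cycloidal, h=27: θ=230° here. β=6.3, B=89.6. 27·(0.0703 − sin(2π·0.0703)/(2π)) = 0.0612 → s = 2.0612

2.0612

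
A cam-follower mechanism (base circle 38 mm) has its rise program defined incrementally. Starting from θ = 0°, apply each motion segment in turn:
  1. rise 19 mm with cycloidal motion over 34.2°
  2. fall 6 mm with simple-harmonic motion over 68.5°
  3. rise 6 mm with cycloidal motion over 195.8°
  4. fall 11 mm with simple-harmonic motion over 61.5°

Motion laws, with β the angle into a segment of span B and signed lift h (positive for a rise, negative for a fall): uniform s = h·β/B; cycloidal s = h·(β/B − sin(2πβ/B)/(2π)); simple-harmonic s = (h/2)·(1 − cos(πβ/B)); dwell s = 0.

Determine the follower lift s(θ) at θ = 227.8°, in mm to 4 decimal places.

seg 1 [0°–34.2°] cycloidal, h=19: full span → s += 19 → s = 19.0000
seg 2 [34.2°–102.7°] simple-harmonic, h=-6: full span → s += -6 → s = 13.0000
seg 3 [102.7°–298.5°] cycloidal, h=6: θ=227.8° here. β=125.1, B=195.8. 6·(0.6389 − sin(2π·0.6389)/(2π)) = 4.5651 → s = 17.5651

17.5651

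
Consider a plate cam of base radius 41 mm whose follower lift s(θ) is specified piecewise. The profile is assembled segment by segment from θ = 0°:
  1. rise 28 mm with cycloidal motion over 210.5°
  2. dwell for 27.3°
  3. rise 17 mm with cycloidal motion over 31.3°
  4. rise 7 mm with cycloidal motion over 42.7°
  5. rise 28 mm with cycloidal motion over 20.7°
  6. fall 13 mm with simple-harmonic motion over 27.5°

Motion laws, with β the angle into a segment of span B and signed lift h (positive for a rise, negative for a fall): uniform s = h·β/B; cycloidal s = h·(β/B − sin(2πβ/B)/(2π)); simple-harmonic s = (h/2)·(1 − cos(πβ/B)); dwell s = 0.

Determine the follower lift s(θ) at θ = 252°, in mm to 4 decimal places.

seg 1 [0°–210.5°] cycloidal, h=28: full span → s += 28 → s = 28.0000
seg 2 [210.5°–237.8°] dwell: s stays 28.0000
seg 3 [237.8°–269.1°] cycloidal, h=17: θ=252° here. β=14.2, B=31.3. 17·(0.4537 − sin(2π·0.4537)/(2π)) = 6.9360 → s = 34.9360

34.9360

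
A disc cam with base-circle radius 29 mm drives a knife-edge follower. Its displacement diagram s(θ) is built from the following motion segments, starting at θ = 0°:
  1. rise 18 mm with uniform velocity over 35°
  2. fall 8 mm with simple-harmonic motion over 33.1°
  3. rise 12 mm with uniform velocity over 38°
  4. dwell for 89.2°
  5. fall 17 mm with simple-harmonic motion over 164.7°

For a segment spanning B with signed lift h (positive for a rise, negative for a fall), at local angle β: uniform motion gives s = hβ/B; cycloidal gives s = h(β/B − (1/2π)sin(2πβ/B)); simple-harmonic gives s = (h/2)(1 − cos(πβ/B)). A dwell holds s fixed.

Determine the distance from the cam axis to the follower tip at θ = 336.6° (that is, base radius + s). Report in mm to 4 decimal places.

seg 1 [0°–35°] uniform, h=18: full span → s += 18 → s = 18.0000
seg 2 [35°–68.1°] simple-harmonic, h=-8: full span → s += -8 → s = 10.0000
seg 3 [68.1°–106.1°] uniform, h=12: full span → s += 12 → s = 22.0000
seg 4 [106.1°–195.3°] dwell: s stays 22.0000
seg 5 [195.3°–360°] simple-harmonic, h=-17: θ=336.6° here. β=141.3, B=164.7. -17/2·(1 − cos(π·0.8579)) = -16.1673 → s = 5.8327
radial distance = base radius + s = 29 + 5.8327 = 34.8327

34.8327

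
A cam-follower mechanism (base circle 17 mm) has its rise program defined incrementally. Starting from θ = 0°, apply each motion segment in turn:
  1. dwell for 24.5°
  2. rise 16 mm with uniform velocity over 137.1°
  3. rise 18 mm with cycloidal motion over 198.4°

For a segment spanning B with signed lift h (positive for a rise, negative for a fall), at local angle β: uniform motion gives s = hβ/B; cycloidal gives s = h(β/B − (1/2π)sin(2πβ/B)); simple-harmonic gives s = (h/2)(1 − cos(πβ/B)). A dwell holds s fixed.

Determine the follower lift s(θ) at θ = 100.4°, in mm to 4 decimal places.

seg 1 [0°–24.5°] dwell: s stays 0.0000
seg 2 [24.5°–161.6°] uniform, h=16: θ=100.4° here. β=75.9, B=137.1. 16·75.9/137.1 = 8.8578 → s = 8.8578

8.8578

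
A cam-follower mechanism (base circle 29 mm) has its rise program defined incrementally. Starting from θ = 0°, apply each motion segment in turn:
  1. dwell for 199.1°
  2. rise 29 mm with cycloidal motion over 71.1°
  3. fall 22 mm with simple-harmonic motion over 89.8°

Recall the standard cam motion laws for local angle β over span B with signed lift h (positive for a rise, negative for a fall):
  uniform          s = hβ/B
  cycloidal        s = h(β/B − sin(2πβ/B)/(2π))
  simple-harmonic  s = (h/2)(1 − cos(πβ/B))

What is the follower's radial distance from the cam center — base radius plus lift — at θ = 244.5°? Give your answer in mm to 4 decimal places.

seg 1 [0°–199.1°] dwell: s stays 0.0000
seg 2 [199.1°–270.2°] cycloidal, h=29: θ=244.5° here. β=45.4, B=71.1. 29·(0.6385 − sin(2π·0.6385)/(2π)) = 22.0467 → s = 22.0467
radial distance = base radius + s = 29 + 22.0467 = 51.0467

51.0467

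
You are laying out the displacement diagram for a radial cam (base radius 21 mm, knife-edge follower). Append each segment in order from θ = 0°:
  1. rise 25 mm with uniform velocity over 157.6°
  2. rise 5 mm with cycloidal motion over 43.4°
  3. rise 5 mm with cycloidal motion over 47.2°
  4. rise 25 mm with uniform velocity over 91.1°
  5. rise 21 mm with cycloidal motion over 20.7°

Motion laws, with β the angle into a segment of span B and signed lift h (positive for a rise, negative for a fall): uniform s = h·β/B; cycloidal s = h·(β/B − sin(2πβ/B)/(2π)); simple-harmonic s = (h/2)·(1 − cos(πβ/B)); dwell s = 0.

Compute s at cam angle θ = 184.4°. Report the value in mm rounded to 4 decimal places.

seg 1 [0°–157.6°] uniform, h=25: full span → s += 25 → s = 25.0000
seg 2 [157.6°–201°] cycloidal, h=5: θ=184.4° here. β=26.8, B=43.4. 5·(0.6175 − sin(2π·0.6175)/(2π)) = 3.6232 → s = 28.6232

28.6232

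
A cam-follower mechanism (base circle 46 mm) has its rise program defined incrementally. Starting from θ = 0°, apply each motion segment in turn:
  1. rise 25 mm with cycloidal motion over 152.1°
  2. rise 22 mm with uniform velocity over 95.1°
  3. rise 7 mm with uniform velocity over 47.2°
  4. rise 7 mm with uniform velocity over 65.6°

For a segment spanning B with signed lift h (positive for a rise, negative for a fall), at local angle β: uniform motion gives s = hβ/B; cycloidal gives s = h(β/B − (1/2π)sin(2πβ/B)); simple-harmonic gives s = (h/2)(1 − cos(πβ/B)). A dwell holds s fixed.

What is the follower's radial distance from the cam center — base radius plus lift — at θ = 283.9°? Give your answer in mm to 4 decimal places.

seg 1 [0°–152.1°] cycloidal, h=25: full span → s += 25 → s = 25.0000
seg 2 [152.1°–247.2°] uniform, h=22: full span → s += 22 → s = 47.0000
seg 3 [247.2°–294.4°] uniform, h=7: θ=283.9° here. β=36.7, B=47.2. 7·36.7/47.2 = 5.4428 → s = 52.4428
radial distance = base radius + s = 46 + 52.4428 = 98.4428

98.4428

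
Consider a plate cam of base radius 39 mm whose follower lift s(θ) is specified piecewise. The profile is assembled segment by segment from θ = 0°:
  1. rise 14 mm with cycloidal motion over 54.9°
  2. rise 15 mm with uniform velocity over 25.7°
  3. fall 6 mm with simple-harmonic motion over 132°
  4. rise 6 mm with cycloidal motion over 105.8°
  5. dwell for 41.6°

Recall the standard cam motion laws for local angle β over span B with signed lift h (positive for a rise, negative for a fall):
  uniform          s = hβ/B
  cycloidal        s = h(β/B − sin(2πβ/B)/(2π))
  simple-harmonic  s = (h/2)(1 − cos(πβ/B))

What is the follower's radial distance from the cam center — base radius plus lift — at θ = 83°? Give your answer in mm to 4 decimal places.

seg 1 [0°–54.9°] cycloidal, h=14: full span → s += 14 → s = 14.0000
seg 2 [54.9°–80.6°] uniform, h=15: full span → s += 15 → s = 29.0000
seg 3 [80.6°–212.6°] simple-harmonic, h=-6: θ=83° here. β=2.4, B=132. -6/2·(1 − cos(π·0.0182)) = -0.0049 → s = 28.9951
radial distance = base radius + s = 39 + 28.9951 = 67.9951

67.9951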